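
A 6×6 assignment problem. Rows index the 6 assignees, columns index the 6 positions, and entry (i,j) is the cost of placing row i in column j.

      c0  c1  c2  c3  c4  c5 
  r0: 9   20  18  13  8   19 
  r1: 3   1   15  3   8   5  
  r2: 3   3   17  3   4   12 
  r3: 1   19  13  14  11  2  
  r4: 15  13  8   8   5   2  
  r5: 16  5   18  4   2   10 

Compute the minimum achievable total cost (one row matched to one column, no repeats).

optimal assignment: row0→col0 (cost 9), row1→col1 (cost 1), row2→col3 (cost 3), row3→col5 (cost 2), row4→col2 (cost 8), row5→col4 (cost 2)
total = 9 + 1 + 3 + 2 + 8 + 2 = 25

Minimum assignment cost: 25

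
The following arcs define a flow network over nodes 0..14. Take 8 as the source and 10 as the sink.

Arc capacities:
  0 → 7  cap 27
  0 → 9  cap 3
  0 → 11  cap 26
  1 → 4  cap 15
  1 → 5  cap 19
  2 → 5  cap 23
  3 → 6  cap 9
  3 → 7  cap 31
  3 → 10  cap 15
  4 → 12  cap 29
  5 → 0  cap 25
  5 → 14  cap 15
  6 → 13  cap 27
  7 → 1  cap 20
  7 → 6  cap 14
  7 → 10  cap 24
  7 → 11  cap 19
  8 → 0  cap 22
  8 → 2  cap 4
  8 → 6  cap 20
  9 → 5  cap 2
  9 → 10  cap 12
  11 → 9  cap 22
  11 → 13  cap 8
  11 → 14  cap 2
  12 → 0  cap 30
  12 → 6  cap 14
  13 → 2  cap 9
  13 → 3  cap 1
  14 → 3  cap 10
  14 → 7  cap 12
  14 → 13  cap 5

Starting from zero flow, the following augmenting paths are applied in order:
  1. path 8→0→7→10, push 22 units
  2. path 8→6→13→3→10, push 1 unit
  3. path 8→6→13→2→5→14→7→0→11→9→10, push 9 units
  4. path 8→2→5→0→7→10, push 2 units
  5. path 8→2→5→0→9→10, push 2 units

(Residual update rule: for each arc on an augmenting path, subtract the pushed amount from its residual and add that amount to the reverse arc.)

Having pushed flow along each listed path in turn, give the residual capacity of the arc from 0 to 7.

after path 1 (8→0→7→10, push 22): res(0,7)=5
after path 2 (8→6→13→3→10, push 1): res(0,7)=5
after path 3 (8→6→13→2→5→14→7→0→11→9→10, push 9): res(0,7)=14
after path 4 (8→2→5→0→7→10, push 2): res(0,7)=12
after path 5 (8→2→5→0→9→10, push 2): res(0,7)=12

Residual capacity of (0,7): 12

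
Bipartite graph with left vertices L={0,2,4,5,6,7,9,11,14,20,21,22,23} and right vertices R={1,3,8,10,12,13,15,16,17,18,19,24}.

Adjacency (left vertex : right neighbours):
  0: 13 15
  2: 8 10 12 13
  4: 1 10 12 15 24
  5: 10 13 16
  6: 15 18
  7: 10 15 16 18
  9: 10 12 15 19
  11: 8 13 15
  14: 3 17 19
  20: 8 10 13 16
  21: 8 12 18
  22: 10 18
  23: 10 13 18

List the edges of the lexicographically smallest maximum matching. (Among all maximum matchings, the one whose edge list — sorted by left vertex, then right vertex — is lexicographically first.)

|M| = 10 (so the lex-smallest maximum matching has 10 edges)
process left vertices in ascending order; for each, take the smallest-labelled available neighbour that still permits 10 edges overall, or leave it unmatched if none does
lex-smallest matching: {0-13, 2-8, 4-1, 5-10, 6-15, 7-16, 9-19, 14-3, 21-12, 22-18}

Lex-smallest maximum matching: {(0,13), (2,8), (4,1), (5,10), (6,15), (7,16), (9,19), (14,3), (21,12), (22,18)}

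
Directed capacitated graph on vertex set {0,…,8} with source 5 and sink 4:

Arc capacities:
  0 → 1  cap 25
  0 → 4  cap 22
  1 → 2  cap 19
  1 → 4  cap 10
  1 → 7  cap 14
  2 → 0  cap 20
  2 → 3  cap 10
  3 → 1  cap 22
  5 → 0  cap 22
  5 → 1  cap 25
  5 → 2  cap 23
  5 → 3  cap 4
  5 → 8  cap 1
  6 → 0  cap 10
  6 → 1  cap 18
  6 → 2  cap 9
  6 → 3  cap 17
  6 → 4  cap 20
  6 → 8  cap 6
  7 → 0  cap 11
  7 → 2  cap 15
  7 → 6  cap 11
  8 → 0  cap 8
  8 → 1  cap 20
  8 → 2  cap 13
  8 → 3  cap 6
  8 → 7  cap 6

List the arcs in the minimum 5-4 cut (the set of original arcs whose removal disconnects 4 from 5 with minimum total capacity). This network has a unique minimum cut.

Min-cut arcs: {(0,4), (1,4), (7,6)} (total capacity 43)

augment #1: 5→0→4 push 22
augment #2: 5→1→4 push 10
augment #3: 5→1→7→6→4 push 11
max flow = 43; residual-reachable set from 5 gives S-side
cut edges (S→T): {(0,4), (1,4), (7,6)} total cap 43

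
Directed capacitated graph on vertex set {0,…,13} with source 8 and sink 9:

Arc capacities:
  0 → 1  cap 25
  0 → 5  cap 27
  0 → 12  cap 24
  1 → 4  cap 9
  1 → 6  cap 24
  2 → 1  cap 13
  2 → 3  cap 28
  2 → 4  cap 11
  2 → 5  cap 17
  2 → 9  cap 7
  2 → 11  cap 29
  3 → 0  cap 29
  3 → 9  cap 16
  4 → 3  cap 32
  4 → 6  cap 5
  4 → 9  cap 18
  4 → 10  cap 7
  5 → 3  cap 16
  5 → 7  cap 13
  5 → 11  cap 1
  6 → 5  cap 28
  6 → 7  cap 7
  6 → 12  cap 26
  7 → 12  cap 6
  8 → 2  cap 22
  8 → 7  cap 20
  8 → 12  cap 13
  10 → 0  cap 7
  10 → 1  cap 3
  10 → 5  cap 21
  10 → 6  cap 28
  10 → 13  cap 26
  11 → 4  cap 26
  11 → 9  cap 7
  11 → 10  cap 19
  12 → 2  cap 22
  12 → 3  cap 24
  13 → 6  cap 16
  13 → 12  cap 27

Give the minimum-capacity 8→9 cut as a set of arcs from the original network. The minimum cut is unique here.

Min-cut arcs: {(7,12), (8,2), (8,12)} (total capacity 41)

augment #1: 8→2→9 push 7
augment #2: 8→2→3→9 push 15
augment #3: 8→12→3→9 push 1
augment #4: 8→12→2→4→9 push 11
augment #5: 8→12→2→11→9 push 1
augment #6: 8→7→12→2→11→9 push 6
max flow = 41; residual-reachable set from 8 gives S-side
cut edges (S→T): {(7,12), (8,2), (8,12)} total cap 41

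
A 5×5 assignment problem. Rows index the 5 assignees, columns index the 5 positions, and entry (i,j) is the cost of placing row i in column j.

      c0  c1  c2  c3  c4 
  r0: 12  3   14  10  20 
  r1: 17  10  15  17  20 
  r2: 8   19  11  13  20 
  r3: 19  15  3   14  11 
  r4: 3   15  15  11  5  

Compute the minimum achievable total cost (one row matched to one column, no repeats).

one of 2 optimal assignments: row0→col1 (cost 3), row1→col3 (cost 17), row2→col0 (cost 8), row3→col2 (cost 3), row4→col4 (cost 5)
total = 3 + 17 + 8 + 3 + 5 = 36

Minimum assignment cost: 36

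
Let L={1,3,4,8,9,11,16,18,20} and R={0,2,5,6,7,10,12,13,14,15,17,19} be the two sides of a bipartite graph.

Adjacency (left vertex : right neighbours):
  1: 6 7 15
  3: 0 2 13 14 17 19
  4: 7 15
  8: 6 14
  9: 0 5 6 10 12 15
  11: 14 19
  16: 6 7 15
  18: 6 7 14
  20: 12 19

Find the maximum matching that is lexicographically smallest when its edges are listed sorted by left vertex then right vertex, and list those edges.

|M| = 8 (so the lex-smallest maximum matching has 8 edges)
process left vertices in ascending order; for each, take the smallest-labelled available neighbour that still permits 8 edges overall, or leave it unmatched if none does
lex-smallest matching: {1-6, 3-0, 4-7, 8-14, 9-5, 11-19, 16-15, 20-12}

Lex-smallest maximum matching: {(1,6), (3,0), (4,7), (8,14), (9,5), (11,19), (16,15), (20,12)}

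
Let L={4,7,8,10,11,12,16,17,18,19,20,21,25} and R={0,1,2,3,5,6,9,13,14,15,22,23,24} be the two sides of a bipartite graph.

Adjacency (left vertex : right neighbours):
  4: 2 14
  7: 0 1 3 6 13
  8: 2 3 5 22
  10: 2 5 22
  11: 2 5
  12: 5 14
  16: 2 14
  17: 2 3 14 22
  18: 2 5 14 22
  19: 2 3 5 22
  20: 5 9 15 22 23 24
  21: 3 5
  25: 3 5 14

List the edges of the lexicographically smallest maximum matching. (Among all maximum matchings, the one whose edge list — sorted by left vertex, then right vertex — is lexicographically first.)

Lex-smallest maximum matching: {(4,2), (7,0), (8,3), (10,5), (12,14), (17,22), (20,9)}

|M| = 7 (so the lex-smallest maximum matching has 7 edges)
process left vertices in ascending order; for each, take the smallest-labelled available neighbour that still permits 7 edges overall, or leave it unmatched if none does
lex-smallest matching: {4-2, 7-0, 8-3, 10-5, 12-14, 17-22, 20-9}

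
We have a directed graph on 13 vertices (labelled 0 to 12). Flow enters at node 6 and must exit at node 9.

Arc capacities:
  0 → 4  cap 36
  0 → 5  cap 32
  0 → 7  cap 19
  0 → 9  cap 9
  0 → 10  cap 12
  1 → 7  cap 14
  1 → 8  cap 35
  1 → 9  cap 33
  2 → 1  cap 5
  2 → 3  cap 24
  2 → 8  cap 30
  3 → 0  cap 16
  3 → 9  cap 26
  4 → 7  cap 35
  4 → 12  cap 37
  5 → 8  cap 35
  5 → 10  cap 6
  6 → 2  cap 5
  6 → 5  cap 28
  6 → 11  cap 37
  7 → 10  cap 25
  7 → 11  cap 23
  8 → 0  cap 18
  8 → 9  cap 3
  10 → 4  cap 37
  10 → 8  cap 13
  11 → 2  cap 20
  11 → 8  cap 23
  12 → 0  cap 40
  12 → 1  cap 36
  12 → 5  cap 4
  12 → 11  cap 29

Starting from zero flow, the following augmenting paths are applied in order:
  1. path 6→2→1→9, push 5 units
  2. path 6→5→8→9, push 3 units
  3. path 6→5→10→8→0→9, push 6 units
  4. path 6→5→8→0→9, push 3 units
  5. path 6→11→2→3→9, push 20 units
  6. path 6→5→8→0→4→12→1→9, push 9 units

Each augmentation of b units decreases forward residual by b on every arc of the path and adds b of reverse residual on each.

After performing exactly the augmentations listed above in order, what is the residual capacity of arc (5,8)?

after path 1 (6→2→1→9, push 5): res(5,8)=35
after path 2 (6→5→8→9, push 3): res(5,8)=32
after path 3 (6→5→10→8→0→9, push 6): res(5,8)=32
after path 4 (6→5→8→0→9, push 3): res(5,8)=29
after path 5 (6→11→2→3→9, push 20): res(5,8)=29
after path 6 (6→5→8→0→4→12→1→9, push 9): res(5,8)=20

Residual capacity of (5,8): 20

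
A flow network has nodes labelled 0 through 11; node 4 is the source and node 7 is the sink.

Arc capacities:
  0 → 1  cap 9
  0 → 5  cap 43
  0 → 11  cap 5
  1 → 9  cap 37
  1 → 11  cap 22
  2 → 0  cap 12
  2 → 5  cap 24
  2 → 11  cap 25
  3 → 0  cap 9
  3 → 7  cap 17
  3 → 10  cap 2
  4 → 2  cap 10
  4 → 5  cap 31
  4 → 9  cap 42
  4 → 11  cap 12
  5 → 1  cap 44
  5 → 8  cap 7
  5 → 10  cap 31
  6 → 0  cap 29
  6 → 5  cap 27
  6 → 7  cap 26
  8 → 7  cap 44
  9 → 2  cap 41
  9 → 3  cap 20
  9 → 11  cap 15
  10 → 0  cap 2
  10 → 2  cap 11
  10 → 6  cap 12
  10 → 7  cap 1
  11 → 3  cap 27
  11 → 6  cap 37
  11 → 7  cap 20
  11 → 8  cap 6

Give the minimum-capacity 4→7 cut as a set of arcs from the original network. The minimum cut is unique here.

Min-cut arcs: {(3,7), (5,8), (6,7), (10,7), (11,7), (11,8)} (total capacity 77)

augment #1: 4→11→7 push 12
augment #2: 4→2→11→7 push 8
augment #3: 4→5→8→7 push 7
augment #4: 4→5→10→7 push 1
augment #5: 4→9→3→7 push 17
augment #6: 4→2→11→6→7 push 2
augment #7: 4→5→10→6→7 push 12
augment #8: 4→9→11→6→7 push 12
augment #9: 4→9→11→8→7 push 3
augment #10: 4→5→1→11→8→7 push 3
max flow = 77; residual-reachable set from 4 gives S-side
cut edges (S→T): {(3,7), (5,8), (6,7), (10,7), (11,7), (11,8)} total cap 77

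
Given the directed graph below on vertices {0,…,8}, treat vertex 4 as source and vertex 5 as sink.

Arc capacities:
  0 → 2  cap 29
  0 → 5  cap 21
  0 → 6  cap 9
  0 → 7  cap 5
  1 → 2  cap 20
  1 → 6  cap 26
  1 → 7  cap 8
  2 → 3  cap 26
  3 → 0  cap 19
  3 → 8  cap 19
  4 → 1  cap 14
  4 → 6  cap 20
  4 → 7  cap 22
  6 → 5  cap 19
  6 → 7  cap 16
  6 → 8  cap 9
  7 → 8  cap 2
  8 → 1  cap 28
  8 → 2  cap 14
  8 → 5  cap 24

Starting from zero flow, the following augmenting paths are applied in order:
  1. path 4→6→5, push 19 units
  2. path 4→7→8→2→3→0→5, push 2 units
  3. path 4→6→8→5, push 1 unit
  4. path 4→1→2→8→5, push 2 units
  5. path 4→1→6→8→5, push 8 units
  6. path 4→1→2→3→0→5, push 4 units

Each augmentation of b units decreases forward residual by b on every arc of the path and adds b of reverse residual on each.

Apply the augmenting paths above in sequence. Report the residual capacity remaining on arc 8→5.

Residual capacity of (8,5): 13

after path 1 (4→6→5, push 19): res(8,5)=24
after path 2 (4→7→8→2→3→0→5, push 2): res(8,5)=24
after path 3 (4→6→8→5, push 1): res(8,5)=23
after path 4 (4→1→2→8→5, push 2): res(8,5)=21
after path 5 (4→1→6→8→5, push 8): res(8,5)=13
after path 6 (4→1→2→3→0→5, push 4): res(8,5)=13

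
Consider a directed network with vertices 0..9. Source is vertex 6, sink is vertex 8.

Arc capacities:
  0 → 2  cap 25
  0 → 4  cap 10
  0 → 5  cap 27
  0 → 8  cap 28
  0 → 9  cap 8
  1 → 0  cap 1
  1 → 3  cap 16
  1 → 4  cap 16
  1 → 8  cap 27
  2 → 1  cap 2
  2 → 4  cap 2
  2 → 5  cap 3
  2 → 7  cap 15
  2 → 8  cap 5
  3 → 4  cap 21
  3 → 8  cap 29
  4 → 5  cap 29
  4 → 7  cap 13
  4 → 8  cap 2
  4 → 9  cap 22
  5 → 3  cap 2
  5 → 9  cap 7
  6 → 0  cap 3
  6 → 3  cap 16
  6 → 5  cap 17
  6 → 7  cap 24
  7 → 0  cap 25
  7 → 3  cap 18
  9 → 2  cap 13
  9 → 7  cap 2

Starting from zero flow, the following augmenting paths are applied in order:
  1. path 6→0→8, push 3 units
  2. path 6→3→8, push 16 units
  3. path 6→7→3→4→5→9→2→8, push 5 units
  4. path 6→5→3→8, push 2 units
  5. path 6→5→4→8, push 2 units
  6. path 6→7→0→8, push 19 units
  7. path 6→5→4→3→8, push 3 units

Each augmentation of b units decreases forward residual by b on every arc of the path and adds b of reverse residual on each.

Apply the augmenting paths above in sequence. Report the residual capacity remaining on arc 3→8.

after path 1 (6→0→8, push 3): res(3,8)=29
after path 2 (6→3→8, push 16): res(3,8)=13
after path 3 (6→7→3→4→5→9→2→8, push 5): res(3,8)=13
after path 4 (6→5→3→8, push 2): res(3,8)=11
after path 5 (6→5→4→8, push 2): res(3,8)=11
after path 6 (6→7→0→8, push 19): res(3,8)=11
after path 7 (6→5→4→3→8, push 3): res(3,8)=8

Residual capacity of (3,8): 8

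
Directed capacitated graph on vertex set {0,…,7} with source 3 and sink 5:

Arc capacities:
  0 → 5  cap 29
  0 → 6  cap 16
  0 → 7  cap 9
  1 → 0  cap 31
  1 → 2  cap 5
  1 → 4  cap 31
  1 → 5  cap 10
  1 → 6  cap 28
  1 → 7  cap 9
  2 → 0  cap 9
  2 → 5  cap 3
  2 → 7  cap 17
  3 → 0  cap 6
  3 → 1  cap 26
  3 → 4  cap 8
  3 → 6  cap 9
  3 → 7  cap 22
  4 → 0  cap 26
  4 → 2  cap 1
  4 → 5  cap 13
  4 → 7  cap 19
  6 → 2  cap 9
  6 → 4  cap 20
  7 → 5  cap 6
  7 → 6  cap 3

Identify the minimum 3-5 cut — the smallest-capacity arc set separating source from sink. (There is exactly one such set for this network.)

augment #1: 3→0→5 push 6
augment #2: 3→1→5 push 10
augment #3: 3→4→5 push 8
augment #4: 3→7→5 push 6
augment #5: 3→1→0→5 push 16
augment #6: 3→6→2→5 push 3
augment #7: 3→6→4→5 push 5
augment #8: 3→6→2→0→5 push 1
augment #9: 3→7→6→2→0→5 push 3
max flow = 58; residual-reachable set from 3 gives S-side
cut edges (S→T): {(3,0), (3,1), (3,4), (3,6), (7,5), (7,6)} total cap 58

Min-cut arcs: {(3,0), (3,1), (3,4), (3,6), (7,5), (7,6)} (total capacity 58)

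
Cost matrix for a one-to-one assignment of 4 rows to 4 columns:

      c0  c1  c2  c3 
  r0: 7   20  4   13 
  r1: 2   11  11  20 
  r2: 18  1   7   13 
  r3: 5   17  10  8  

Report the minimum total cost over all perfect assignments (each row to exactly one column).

Minimum assignment cost: 15

optimal assignment: row0→col2 (cost 4), row1→col0 (cost 2), row2→col1 (cost 1), row3→col3 (cost 8)
total = 4 + 2 + 1 + 8 = 15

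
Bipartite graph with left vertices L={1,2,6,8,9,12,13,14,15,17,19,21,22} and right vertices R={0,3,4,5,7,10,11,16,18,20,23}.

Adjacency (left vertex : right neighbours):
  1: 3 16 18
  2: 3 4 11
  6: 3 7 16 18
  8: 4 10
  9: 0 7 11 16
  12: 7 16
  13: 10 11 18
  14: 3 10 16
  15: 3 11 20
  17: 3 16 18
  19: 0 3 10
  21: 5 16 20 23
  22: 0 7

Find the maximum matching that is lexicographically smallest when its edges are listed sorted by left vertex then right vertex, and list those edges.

Lex-smallest maximum matching: {(1,3), (2,4), (6,7), (8,10), (9,0), (12,16), (13,11), (15,20), (17,18), (21,5)}

|M| = 10 (so the lex-smallest maximum matching has 10 edges)
process left vertices in ascending order; for each, take the smallest-labelled available neighbour that still permits 10 edges overall, or leave it unmatched if none does
lex-smallest matching: {1-3, 2-4, 6-7, 8-10, 9-0, 12-16, 13-11, 15-20, 17-18, 21-5}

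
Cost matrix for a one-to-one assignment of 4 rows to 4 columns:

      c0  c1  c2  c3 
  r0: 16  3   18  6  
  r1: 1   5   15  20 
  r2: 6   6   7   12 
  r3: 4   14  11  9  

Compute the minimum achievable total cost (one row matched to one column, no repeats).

optimal assignment: row0→col1 (cost 3), row1→col0 (cost 1), row2→col2 (cost 7), row3→col3 (cost 9)
total = 3 + 1 + 7 + 9 = 20

Minimum assignment cost: 20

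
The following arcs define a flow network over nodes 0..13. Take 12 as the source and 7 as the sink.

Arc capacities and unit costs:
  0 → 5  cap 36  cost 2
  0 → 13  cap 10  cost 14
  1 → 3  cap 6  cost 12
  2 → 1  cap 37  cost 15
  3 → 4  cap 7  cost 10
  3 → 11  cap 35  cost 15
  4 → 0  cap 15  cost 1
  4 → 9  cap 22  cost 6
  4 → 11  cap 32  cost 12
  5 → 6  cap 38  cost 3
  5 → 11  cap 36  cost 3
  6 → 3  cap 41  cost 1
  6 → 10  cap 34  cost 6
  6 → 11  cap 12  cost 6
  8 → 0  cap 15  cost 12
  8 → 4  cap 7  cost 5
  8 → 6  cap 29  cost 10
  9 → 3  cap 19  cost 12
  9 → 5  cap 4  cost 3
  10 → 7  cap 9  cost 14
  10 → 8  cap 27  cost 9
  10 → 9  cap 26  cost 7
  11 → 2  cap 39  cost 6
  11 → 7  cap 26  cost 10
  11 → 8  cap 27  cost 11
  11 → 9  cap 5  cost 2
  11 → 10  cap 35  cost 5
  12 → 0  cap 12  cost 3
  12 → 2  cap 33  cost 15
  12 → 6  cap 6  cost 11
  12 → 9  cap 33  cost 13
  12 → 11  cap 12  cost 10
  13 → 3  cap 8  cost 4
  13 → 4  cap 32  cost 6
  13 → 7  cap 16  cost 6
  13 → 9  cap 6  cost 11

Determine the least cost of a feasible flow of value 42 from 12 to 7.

Minimum cost for 42 units: 1208

shortest-cost path #1: 12→0→5→11→7 push 12 @ unit cost 18 (adds 216)
shortest-cost path #2: 12→11→7 push 12 @ unit cost 20 (adds 240)
shortest-cost path #3: 12→6→11→7 push 2 @ unit cost 27 (adds 54)
shortest-cost path #4: 12→6→10→7 push 4 @ unit cost 31 (adds 124)
shortest-cost path #5: 12→9→5→11→6→10→7 push 2 @ unit cost 33 (adds 66)
shortest-cost path #6: 12→9→5→0→13→7 push 2 @ unit cost 34 (adds 68)
shortest-cost path #7: 12→9→3→11→5→0→13→7 push 8 @ unit cost 55 (adds 440)
total cost = 1208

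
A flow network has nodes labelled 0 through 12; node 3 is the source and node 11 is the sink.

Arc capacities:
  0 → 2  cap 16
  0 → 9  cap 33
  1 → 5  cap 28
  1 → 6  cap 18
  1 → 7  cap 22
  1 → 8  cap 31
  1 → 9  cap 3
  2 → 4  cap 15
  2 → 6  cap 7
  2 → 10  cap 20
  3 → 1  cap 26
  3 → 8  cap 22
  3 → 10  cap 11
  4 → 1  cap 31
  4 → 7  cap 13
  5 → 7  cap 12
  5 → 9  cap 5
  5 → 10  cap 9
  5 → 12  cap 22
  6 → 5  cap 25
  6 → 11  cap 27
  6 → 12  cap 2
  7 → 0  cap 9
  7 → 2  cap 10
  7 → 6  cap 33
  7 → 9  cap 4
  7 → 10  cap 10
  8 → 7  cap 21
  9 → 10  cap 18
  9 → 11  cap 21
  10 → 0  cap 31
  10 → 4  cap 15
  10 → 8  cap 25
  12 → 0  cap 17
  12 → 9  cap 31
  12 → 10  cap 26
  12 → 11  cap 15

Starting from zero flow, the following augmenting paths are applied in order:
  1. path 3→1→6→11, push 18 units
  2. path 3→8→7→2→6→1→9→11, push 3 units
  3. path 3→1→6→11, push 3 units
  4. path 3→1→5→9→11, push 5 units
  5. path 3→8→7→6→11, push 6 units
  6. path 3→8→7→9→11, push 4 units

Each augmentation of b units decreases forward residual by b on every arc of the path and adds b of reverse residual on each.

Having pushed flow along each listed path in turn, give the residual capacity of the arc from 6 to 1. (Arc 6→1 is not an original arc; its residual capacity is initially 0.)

Residual capacity of (6,1): 18

after path 1 (3→1→6→11, push 18): res(6,1)=18
after path 2 (3→8→7→2→6→1→9→11, push 3): res(6,1)=15
after path 3 (3→1→6→11, push 3): res(6,1)=18
after path 4 (3→1→5→9→11, push 5): res(6,1)=18
after path 5 (3→8→7→6→11, push 6): res(6,1)=18
after path 6 (3→8→7→9→11, push 4): res(6,1)=18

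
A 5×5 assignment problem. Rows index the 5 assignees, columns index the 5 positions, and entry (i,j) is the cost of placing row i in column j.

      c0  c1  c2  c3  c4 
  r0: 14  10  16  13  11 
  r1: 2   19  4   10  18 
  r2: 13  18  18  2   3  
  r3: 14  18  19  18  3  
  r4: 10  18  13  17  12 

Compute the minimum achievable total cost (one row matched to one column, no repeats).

Minimum assignment cost: 29

optimal assignment: row0→col1 (cost 10), row1→col2 (cost 4), row2→col3 (cost 2), row3→col4 (cost 3), row4→col0 (cost 10)
total = 10 + 4 + 2 + 3 + 10 = 29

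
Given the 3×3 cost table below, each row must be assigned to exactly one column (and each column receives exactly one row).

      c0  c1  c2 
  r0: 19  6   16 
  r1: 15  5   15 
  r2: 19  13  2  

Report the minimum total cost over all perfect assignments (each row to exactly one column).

Minimum assignment cost: 23

optimal assignment: row0→col1 (cost 6), row1→col0 (cost 15), row2→col2 (cost 2)
total = 6 + 15 + 2 = 23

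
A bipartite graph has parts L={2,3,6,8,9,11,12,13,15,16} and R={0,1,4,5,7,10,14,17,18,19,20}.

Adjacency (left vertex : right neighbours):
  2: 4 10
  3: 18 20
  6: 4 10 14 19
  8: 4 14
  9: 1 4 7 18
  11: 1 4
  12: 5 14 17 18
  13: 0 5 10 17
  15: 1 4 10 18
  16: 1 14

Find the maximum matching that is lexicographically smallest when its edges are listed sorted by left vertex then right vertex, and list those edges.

Lex-smallest maximum matching: {(2,10), (3,20), (6,19), (8,4), (9,7), (11,1), (12,5), (13,0), (15,18), (16,14)}

|M| = 10 (so the lex-smallest maximum matching has 10 edges)
process left vertices in ascending order; for each, take the smallest-labelled available neighbour that still permits 10 edges overall, or leave it unmatched if none does
lex-smallest matching: {2-10, 3-20, 6-19, 8-4, 9-7, 11-1, 12-5, 13-0, 15-18, 16-14}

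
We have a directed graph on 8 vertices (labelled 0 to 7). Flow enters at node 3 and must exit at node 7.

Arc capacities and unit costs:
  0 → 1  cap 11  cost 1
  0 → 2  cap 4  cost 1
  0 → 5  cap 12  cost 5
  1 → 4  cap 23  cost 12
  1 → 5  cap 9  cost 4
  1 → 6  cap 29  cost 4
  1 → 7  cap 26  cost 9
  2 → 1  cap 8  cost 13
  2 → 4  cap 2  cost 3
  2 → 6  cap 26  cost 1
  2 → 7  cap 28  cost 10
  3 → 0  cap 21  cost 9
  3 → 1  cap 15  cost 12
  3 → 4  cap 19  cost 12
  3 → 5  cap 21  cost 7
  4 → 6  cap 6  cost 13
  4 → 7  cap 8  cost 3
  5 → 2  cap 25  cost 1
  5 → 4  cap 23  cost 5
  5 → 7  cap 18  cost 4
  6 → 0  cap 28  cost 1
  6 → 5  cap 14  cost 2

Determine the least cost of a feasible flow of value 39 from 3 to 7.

shortest-cost path #1: 3→5→7 push 18 @ unit cost 11 (adds 198)
shortest-cost path #2: 3→5→2→4→7 push 2 @ unit cost 14 (adds 28)
shortest-cost path #3: 3→4→7 push 6 @ unit cost 15 (adds 90)
shortest-cost path #4: 3→5→2→7 push 1 @ unit cost 18 (adds 18)
shortest-cost path #5: 3→0→1→7 push 11 @ unit cost 19 (adds 209)
shortest-cost path #6: 3→4→2→7 push 1 @ unit cost 19 (adds 19)
total cost = 562

Minimum cost for 39 units: 562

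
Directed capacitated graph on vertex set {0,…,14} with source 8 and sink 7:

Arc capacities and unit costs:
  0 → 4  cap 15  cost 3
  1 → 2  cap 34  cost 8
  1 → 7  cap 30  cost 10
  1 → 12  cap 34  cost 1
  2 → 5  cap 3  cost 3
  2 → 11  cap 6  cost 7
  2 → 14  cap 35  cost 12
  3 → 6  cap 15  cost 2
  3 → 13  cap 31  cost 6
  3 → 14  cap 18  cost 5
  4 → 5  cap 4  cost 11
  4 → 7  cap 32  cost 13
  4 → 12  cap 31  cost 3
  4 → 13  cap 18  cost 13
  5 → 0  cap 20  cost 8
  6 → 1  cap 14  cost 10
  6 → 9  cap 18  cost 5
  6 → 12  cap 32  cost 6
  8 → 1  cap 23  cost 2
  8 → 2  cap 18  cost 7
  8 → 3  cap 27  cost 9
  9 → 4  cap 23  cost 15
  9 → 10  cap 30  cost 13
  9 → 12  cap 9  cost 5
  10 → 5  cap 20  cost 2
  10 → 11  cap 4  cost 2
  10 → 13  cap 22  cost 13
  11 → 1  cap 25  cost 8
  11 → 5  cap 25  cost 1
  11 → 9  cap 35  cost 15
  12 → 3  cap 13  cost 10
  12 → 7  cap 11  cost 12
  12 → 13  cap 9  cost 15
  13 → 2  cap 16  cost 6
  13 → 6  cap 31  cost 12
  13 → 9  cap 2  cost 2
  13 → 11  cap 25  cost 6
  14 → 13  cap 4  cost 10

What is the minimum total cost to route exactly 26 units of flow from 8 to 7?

shortest-cost path #1: 8→1→7 push 23 @ unit cost 12 (adds 276)
shortest-cost path #2: 8→3→6→12→7 push 3 @ unit cost 29 (adds 87)
total cost = 363

Minimum cost for 26 units: 363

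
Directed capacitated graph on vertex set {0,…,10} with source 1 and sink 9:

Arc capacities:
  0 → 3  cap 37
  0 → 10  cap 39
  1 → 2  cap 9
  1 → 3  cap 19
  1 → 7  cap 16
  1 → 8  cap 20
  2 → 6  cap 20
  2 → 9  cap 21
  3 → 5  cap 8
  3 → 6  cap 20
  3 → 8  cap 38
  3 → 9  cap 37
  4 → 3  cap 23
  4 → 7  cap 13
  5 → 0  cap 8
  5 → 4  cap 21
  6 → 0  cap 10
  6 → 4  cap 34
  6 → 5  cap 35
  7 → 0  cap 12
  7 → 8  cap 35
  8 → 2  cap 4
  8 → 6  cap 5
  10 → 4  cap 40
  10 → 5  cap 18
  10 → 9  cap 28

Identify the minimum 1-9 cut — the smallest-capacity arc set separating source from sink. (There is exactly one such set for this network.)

Min-cut arcs: {(1,2), (1,3), (7,0), (8,2), (8,6)} (total capacity 49)

augment #1: 1→2→9 push 9
augment #2: 1→3→9 push 19
augment #3: 1→8→2→9 push 4
augment #4: 1→7→0→3→9 push 12
augment #5: 1→8→6→0→3→9 push 5
max flow = 49; residual-reachable set from 1 gives S-side
cut edges (S→T): {(1,2), (1,3), (7,0), (8,2), (8,6)} total cap 49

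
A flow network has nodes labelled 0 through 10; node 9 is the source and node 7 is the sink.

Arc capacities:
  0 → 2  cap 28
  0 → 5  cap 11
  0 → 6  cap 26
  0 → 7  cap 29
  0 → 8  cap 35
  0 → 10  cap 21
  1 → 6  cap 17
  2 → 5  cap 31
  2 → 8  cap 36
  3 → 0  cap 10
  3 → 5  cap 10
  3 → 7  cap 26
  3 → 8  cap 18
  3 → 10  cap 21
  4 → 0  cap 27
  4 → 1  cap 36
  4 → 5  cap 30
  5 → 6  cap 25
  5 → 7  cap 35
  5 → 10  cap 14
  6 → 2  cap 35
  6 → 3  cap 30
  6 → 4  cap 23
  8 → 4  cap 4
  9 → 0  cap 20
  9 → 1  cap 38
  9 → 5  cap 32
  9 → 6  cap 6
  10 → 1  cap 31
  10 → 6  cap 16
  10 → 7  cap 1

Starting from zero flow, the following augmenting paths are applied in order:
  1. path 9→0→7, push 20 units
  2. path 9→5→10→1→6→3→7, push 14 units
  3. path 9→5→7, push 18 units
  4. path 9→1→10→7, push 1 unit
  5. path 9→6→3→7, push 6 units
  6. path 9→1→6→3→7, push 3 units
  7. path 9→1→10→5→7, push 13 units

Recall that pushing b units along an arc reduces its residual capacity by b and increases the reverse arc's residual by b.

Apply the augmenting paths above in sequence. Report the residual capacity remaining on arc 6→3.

Residual capacity of (6,3): 7

after path 1 (9→0→7, push 20): res(6,3)=30
after path 2 (9→5→10→1→6→3→7, push 14): res(6,3)=16
after path 3 (9→5→7, push 18): res(6,3)=16
after path 4 (9→1→10→7, push 1): res(6,3)=16
after path 5 (9→6→3→7, push 6): res(6,3)=10
after path 6 (9→1→6→3→7, push 3): res(6,3)=7
after path 7 (9→1→10→5→7, push 13): res(6,3)=7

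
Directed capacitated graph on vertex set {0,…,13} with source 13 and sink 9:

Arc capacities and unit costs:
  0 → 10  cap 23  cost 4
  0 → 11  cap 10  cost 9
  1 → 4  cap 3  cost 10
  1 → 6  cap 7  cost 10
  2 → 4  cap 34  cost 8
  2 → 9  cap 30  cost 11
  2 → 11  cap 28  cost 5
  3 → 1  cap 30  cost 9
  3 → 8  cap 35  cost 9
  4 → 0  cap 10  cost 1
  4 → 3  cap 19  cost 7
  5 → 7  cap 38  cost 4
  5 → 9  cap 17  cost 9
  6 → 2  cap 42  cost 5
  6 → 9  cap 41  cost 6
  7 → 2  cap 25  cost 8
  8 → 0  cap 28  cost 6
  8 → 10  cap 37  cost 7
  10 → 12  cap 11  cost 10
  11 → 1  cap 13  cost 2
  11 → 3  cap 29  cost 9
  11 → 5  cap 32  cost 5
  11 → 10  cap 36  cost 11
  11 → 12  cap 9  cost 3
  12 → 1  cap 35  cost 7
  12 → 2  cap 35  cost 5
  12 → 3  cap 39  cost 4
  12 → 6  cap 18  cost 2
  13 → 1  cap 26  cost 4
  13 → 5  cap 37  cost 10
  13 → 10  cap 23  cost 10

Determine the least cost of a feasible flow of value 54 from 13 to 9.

shortest-cost path #1: 13→5→9 push 17 @ unit cost 19 (adds 323)
shortest-cost path #2: 13→1→6→9 push 7 @ unit cost 20 (adds 140)
shortest-cost path #3: 13→10→12→6→9 push 11 @ unit cost 28 (adds 308)
shortest-cost path #4: 13→5→7→2→9 push 19 @ unit cost 33 (adds 627)
total cost = 1398

Minimum cost for 54 units: 1398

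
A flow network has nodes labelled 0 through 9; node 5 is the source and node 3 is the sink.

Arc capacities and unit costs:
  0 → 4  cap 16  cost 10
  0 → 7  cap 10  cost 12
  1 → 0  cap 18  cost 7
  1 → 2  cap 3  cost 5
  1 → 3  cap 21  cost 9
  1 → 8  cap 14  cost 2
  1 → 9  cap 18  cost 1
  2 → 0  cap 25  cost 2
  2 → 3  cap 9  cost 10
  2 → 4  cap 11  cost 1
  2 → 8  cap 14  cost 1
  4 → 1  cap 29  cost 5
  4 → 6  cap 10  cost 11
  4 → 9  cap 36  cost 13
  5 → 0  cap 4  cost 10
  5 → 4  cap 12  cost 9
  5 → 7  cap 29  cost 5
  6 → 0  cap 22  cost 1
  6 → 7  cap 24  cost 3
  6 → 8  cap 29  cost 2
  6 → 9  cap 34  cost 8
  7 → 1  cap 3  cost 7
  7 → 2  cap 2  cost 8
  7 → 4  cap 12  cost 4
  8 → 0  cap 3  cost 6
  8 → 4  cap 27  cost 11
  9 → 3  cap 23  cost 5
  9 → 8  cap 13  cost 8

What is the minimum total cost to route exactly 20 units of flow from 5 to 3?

shortest-cost path #1: 5→7→1→9→3 push 3 @ unit cost 18 (adds 54)
shortest-cost path #2: 5→4→1→9→3 push 12 @ unit cost 20 (adds 240)
shortest-cost path #3: 5→7→4→1→9→3 push 3 @ unit cost 20 (adds 60)
shortest-cost path #4: 5→7→2→3 push 2 @ unit cost 23 (adds 46)
total cost = 400

Minimum cost for 20 units: 400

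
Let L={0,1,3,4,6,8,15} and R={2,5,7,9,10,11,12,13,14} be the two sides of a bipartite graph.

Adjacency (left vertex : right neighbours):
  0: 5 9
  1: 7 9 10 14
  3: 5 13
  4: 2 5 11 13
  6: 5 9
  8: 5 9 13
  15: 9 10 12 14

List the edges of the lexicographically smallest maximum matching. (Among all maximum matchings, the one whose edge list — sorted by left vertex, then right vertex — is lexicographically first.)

|M| = 6 (so the lex-smallest maximum matching has 6 edges)
process left vertices in ascending order; for each, take the smallest-labelled available neighbour that still permits 6 edges overall, or leave it unmatched if none does
lex-smallest matching: {0-5, 1-7, 3-13, 4-2, 6-9, 15-10}

Lex-smallest maximum matching: {(0,5), (1,7), (3,13), (4,2), (6,9), (15,10)}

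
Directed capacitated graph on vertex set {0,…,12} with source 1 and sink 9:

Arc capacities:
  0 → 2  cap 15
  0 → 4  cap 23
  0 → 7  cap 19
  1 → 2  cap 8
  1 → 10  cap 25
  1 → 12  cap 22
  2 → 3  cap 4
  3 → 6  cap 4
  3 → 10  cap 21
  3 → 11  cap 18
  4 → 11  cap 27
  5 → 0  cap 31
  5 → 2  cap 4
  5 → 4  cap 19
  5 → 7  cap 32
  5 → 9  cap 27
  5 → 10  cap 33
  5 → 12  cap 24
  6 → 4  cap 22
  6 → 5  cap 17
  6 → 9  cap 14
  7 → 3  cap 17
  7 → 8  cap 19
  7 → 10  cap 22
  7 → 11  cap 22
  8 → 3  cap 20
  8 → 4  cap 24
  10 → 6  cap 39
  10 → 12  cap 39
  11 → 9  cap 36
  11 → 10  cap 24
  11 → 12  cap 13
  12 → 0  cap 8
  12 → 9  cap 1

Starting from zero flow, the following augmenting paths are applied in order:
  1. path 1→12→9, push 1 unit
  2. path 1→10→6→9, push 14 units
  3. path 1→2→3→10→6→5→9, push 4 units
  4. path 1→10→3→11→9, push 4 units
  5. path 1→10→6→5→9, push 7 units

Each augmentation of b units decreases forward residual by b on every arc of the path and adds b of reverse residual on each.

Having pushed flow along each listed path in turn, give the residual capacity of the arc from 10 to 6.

Residual capacity of (10,6): 14

after path 1 (1→12→9, push 1): res(10,6)=39
after path 2 (1→10→6→9, push 14): res(10,6)=25
after path 3 (1→2→3→10→6→5→9, push 4): res(10,6)=21
after path 4 (1→10→3→11→9, push 4): res(10,6)=21
after path 5 (1→10→6→5→9, push 7): res(10,6)=14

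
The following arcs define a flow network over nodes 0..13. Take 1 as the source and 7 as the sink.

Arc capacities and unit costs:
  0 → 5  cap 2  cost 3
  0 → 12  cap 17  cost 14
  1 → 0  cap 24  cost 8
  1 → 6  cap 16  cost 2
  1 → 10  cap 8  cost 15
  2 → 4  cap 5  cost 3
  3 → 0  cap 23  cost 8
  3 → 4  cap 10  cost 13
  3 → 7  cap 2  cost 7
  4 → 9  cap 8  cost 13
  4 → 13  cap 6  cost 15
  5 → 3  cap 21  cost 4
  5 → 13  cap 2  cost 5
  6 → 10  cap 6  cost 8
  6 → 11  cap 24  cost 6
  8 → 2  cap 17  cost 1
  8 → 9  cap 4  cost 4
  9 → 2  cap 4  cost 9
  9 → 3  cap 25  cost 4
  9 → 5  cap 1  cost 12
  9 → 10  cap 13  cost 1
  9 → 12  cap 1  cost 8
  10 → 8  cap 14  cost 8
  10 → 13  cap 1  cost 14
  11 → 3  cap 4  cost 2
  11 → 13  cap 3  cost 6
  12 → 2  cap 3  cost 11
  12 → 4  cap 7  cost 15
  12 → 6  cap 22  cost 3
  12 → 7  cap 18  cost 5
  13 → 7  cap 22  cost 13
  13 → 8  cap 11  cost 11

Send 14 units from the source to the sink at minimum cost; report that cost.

Minimum cost for 14 units: 358

shortest-cost path #1: 1→6→11→3→7 push 2 @ unit cost 17 (adds 34)
shortest-cost path #2: 1→6→11→13→7 push 3 @ unit cost 27 (adds 81)
shortest-cost path #3: 1→0→12→7 push 9 @ unit cost 27 (adds 243)
total cost = 358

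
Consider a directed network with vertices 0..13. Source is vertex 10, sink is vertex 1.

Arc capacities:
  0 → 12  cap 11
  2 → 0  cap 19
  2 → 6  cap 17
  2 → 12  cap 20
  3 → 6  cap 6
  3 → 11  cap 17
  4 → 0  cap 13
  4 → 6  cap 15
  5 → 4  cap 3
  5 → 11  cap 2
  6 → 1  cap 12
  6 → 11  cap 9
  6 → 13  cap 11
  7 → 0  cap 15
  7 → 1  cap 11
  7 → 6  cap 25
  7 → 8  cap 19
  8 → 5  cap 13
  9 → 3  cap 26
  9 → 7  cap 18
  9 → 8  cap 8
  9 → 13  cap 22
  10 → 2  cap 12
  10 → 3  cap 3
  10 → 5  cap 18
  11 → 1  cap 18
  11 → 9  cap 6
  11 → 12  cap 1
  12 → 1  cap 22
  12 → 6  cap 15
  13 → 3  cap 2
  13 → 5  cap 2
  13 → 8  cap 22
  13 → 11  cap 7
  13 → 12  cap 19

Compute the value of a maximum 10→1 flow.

Maximum flow value: 20

augment #1: 10→2→6→1 bottleneck 12, total now 12
augment #2: 10→3→11→1 bottleneck 3, total now 15
augment #3: 10→5→11→1 bottleneck 2, total now 17
augment #4: 10→5→4→0→12→1 bottleneck 3, total now 20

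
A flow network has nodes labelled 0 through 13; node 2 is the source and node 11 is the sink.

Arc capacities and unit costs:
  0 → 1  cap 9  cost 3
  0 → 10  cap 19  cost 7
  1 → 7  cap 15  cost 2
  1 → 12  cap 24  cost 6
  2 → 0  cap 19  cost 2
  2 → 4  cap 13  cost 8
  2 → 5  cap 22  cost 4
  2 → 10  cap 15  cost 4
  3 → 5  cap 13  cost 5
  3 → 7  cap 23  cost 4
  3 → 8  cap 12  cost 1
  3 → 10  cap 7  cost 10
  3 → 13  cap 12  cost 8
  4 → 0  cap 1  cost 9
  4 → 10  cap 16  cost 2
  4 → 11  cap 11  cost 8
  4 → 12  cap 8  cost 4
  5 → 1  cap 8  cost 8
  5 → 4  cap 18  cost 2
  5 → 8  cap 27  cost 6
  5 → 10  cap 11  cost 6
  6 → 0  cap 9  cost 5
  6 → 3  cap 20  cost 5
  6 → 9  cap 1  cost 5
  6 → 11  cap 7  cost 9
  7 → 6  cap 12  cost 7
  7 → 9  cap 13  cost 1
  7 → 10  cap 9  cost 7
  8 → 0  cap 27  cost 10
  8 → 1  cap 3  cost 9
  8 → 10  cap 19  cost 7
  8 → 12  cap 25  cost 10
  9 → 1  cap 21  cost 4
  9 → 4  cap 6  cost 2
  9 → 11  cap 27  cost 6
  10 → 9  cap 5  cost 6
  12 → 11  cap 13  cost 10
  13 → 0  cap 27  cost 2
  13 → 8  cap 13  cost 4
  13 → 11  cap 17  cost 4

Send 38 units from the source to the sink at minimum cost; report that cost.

shortest-cost path #1: 2→5→4→11 push 11 @ unit cost 14 (adds 154)
shortest-cost path #2: 2→0→1→7→9→11 push 9 @ unit cost 14 (adds 126)
shortest-cost path #3: 2→10→9→11 push 5 @ unit cost 16 (adds 80)
shortest-cost path #4: 2→5→4→12→11 push 7 @ unit cost 20 (adds 140)
shortest-cost path #5: 2→5→1→7→9→11 push 4 @ unit cost 21 (adds 84)
shortest-cost path #6: 2→4→12→11 push 1 @ unit cost 22 (adds 22)
shortest-cost path #7: 2→4→5→1→12→11 push 1 @ unit cost 30 (adds 30)
total cost = 636

Minimum cost for 38 units: 636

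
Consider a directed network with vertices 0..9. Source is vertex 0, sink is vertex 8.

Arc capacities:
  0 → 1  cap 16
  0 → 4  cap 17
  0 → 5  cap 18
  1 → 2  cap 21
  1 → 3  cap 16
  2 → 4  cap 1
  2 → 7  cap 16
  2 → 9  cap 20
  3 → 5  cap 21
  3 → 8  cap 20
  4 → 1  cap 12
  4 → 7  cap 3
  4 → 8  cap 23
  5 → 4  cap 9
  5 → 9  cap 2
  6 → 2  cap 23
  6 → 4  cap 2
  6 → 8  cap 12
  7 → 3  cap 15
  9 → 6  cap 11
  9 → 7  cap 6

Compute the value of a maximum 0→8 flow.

augment #1: 0→4→8 bottleneck 17, total now 17
augment #2: 0→1→3→8 bottleneck 16, total now 33
augment #3: 0→5→4→8 bottleneck 6, total now 39
augment #4: 0→5→9→6→8 bottleneck 2, total now 41
augment #5: 0→5→4→7→3→8 bottleneck 3, total now 44

Maximum flow value: 44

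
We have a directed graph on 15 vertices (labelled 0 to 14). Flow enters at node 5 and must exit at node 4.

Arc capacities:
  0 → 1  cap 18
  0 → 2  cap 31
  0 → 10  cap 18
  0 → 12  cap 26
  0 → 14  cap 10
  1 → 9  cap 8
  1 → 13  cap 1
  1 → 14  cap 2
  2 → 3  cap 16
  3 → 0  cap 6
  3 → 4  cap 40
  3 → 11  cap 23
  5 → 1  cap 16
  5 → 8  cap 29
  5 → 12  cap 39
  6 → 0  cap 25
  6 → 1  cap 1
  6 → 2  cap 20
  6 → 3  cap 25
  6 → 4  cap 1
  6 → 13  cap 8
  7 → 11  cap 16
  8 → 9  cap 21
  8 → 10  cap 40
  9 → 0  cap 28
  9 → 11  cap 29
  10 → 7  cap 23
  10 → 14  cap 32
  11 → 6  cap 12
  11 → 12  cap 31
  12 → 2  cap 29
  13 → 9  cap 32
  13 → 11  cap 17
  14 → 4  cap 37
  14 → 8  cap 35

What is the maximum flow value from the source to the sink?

augment #1: 5→1→14→4 bottleneck 2, total now 2
augment #2: 5→8→10→14→4 bottleneck 29, total now 31
augment #3: 5→12→2→3→4 bottleneck 16, total now 47
augment #4: 5→1→9→0→14→4 bottleneck 6, total now 53
augment #5: 5→1→9→11→6→4 bottleneck 1, total now 54
augment #6: 5→1→9→11→6→3→4 bottleneck 1, total now 55
augment #7: 5→1→13→11→6→3→4 bottleneck 1, total now 56

Maximum flow value: 56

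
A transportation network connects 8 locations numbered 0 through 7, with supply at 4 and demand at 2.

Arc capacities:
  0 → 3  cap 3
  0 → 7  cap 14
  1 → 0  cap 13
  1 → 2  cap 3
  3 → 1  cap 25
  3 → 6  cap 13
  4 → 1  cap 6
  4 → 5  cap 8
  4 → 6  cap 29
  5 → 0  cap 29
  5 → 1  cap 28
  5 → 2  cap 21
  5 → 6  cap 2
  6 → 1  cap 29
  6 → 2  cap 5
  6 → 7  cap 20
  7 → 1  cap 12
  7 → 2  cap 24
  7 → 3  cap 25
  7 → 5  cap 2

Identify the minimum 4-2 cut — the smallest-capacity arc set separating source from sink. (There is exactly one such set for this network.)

augment #1: 4→1→2 push 3
augment #2: 4→5→2 push 8
augment #3: 4→6→2 push 5
augment #4: 4→6→7→2 push 20
augment #5: 4→1→0→7→2 push 3
augment #6: 4→6→1→0→7→2 push 1
augment #7: 4→6→1→0→7→5→2 push 2
max flow = 42; residual-reachable set from 4 gives S-side
cut edges (S→T): {(1,2), (4,5), (6,2), (7,2), (7,5)} total cap 42

Min-cut arcs: {(1,2), (4,5), (6,2), (7,2), (7,5)} (total capacity 42)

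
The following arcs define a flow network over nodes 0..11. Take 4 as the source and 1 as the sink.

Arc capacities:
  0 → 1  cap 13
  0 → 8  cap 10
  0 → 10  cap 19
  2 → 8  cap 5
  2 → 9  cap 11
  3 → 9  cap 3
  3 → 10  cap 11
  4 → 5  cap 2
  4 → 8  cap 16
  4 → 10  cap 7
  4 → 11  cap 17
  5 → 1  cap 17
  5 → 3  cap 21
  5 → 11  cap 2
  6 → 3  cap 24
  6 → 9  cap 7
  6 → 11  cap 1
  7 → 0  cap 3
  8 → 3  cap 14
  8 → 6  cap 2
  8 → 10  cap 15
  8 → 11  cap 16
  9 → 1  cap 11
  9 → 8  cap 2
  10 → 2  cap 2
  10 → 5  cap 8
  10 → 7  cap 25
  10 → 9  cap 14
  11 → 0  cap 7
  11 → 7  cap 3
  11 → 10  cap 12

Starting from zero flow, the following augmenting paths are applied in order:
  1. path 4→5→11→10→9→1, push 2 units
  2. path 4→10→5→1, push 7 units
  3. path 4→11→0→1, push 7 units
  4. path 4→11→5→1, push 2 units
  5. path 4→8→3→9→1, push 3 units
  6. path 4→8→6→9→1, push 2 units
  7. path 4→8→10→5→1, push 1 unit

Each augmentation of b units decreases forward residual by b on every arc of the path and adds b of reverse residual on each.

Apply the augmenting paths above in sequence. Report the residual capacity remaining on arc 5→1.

after path 1 (4→5→11→10→9→1, push 2): res(5,1)=17
after path 2 (4→10→5→1, push 7): res(5,1)=10
after path 3 (4→11→0→1, push 7): res(5,1)=10
after path 4 (4→11→5→1, push 2): res(5,1)=8
after path 5 (4→8→3→9→1, push 3): res(5,1)=8
after path 6 (4→8→6→9→1, push 2): res(5,1)=8
after path 7 (4→8→10→5→1, push 1): res(5,1)=7

Residual capacity of (5,1): 7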